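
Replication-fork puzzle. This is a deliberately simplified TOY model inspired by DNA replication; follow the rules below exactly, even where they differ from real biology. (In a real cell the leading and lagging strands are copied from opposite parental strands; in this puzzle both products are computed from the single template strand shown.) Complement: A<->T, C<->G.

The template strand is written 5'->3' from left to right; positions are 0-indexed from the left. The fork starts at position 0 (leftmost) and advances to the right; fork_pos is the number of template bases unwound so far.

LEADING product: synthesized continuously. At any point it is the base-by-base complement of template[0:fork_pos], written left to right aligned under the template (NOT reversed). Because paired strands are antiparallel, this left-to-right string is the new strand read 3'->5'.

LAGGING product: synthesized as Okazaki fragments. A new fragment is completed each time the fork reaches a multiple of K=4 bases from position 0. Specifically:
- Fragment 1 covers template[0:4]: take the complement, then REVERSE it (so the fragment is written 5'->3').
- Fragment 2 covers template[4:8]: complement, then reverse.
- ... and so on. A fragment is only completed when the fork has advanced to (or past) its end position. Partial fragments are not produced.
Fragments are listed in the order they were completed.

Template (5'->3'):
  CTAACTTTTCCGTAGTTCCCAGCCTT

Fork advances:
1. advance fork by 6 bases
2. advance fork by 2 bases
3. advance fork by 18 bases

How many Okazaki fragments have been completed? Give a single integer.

Answer: 6

Derivation:
Step 1: advance 6 -> fork_pos = 0 + 6 = 6. Reached multiple(s) of 4: 4 -> fragment 1 completed (1 total).
Step 2: advance 2 -> fork_pos = 6 + 2 = 8. Reached multiple(s) of 4: 8 -> fragment 2 completed (2 total).
Step 3: advance 18 -> fork_pos = 8 + 18 = 26. Reached multiple(s) of 4: 12, 16, 20, 24 -> fragments 3-6 completed (6 total).
Check: final fork_pos = 26; the multiples of 4 that are <= 26 are 4..24 -> 26 // 4 = 6 completed fragment(s).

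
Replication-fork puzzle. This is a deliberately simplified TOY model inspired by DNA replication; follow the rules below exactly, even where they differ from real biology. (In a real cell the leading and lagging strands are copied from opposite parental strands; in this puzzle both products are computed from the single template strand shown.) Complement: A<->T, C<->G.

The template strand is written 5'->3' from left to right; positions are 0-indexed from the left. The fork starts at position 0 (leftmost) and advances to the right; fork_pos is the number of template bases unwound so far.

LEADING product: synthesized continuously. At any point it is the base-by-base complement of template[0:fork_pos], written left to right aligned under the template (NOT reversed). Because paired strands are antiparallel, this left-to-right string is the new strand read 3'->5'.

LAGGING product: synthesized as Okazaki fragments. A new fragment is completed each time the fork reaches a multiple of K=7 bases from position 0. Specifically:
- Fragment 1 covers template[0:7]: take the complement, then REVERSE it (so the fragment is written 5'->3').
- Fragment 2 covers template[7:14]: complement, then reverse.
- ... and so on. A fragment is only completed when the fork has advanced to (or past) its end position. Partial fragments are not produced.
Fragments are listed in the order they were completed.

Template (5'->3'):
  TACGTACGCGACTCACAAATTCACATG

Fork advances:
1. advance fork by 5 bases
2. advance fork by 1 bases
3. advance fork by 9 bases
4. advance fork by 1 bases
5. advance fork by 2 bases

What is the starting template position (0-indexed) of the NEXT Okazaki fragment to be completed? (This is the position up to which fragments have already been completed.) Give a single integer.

Step 1: advance 5 -> fork_pos = 0 + 5 = 5. Next multiple of 7 is 7 (not reached); still 0 fragment(s).
Step 2: advance 1 -> fork_pos = 5 + 1 = 6. Next multiple of 7 is 7 (not reached); still 0 fragment(s).
Step 3: advance 9 -> fork_pos = 6 + 9 = 15. Reached multiple(s) of 7: 7, 14 -> fragments 1-2 completed (2 total).
Step 4: advance 1 -> fork_pos = 15 + 1 = 16. Next multiple of 7 is 21 (not reached); still 2 fragment(s).
Step 5: advance 2 -> fork_pos = 16 + 2 = 18. Next multiple of 7 is 21 (not reached); still 2 fragment(s).
2 fragment(s) completed, covering template[0:14] (2 x 7 = 14). The next fragment, fragment 3, covers template[14:21], so it starts at position 14.

Answer: 14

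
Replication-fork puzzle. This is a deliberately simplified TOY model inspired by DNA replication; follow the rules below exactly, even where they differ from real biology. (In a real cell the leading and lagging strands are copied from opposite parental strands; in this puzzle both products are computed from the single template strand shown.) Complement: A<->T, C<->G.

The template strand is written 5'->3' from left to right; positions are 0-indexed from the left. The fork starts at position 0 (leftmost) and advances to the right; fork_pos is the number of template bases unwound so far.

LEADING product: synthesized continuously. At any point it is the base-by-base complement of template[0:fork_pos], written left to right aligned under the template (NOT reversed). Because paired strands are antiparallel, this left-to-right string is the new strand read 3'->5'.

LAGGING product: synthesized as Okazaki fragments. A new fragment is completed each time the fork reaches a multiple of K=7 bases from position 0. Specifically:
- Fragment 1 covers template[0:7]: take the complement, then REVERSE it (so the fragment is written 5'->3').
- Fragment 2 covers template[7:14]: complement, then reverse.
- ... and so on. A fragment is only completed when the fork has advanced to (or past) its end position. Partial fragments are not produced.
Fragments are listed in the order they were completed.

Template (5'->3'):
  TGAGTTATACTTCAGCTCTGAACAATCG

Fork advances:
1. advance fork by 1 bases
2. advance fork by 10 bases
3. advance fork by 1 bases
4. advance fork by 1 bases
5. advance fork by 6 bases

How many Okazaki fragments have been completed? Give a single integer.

Step 1: advance 1 -> fork_pos = 0 + 1 = 1. Next multiple of 7 is 7 (not reached); still 0 fragment(s).
Step 2: advance 10 -> fork_pos = 1 + 10 = 11. Reached multiple(s) of 7: 7 -> fragment 1 completed (1 total).
Step 3: advance 1 -> fork_pos = 11 + 1 = 12. Next multiple of 7 is 14 (not reached); still 1 fragment(s).
Step 4: advance 1 -> fork_pos = 12 + 1 = 13. Next multiple of 7 is 14 (not reached); still 1 fragment(s).
Step 5: advance 6 -> fork_pos = 13 + 6 = 19. Reached multiple(s) of 7: 14 -> fragment 2 completed (2 total).
Check: final fork_pos = 19; the multiples of 7 that are <= 19 are 7..14 -> 19 // 7 = 2 completed fragment(s).

Answer: 2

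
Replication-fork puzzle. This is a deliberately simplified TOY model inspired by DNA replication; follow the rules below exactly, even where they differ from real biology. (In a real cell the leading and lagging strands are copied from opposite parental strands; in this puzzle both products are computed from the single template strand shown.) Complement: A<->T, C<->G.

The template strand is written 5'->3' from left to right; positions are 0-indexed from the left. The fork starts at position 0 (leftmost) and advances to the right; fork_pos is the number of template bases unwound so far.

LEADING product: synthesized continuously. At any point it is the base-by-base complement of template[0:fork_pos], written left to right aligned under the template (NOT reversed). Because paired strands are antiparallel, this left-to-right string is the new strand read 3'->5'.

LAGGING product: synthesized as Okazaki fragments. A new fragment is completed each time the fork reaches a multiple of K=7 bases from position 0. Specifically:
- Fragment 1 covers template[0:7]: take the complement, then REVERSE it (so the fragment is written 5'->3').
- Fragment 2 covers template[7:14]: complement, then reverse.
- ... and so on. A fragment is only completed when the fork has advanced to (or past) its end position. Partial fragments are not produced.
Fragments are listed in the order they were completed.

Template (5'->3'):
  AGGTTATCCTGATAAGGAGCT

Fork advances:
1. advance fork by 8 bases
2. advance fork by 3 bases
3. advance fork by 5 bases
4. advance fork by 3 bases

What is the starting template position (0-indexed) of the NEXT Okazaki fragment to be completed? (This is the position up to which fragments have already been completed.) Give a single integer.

Step 1: advance 8 -> fork_pos = 0 + 8 = 8. Reached multiple(s) of 7: 7 -> fragment 1 completed (1 total).
Step 2: advance 3 -> fork_pos = 8 + 3 = 11. Next multiple of 7 is 14 (not reached); still 1 fragment(s).
Step 3: advance 5 -> fork_pos = 11 + 5 = 16. Reached multiple(s) of 7: 14 -> fragment 2 completed (2 total).
Step 4: advance 3 -> fork_pos = 16 + 3 = 19. Next multiple of 7 is 21 (not reached); still 2 fragment(s).
2 fragment(s) completed, covering template[0:14] (2 x 7 = 14). The next fragment, fragment 3, covers template[14:21], so it starts at position 14.

Answer: 14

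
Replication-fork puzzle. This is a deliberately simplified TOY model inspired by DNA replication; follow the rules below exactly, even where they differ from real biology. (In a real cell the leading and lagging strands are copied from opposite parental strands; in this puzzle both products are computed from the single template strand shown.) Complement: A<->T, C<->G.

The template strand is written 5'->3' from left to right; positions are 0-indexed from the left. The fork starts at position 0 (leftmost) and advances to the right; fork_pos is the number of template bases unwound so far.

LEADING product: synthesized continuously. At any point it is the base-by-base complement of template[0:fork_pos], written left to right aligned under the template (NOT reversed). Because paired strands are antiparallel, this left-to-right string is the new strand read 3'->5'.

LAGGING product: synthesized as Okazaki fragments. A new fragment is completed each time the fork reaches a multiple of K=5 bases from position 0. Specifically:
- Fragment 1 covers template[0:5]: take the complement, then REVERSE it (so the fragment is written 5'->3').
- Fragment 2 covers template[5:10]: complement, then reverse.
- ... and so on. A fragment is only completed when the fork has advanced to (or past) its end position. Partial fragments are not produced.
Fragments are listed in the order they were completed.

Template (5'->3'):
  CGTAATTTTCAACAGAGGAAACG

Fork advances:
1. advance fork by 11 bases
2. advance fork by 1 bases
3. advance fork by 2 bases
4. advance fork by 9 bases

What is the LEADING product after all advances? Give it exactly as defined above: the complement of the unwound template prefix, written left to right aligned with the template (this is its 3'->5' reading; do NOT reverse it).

Answer: GCATTAAAAGTTGTCTCCTTTGC

Derivation:
Step 1: advance 11 -> fork_pos = 0 + 11 = 11.
Step 2: advance 1 -> fork_pos = 11 + 1 = 12.
Step 3: advance 2 -> fork_pos = 12 + 2 = 14.
Step 4: advance 9 -> fork_pos = 14 + 9 = 23.
Unwound prefix: template[0:23] = CGTAATTTTCAACAGAGGAAACG
Complement it base by base (A<->T, C<->G), keeping left-to-right order:
  [0:5] CGTAA -> GCATT
  [5:10] TTTTC -> AAAAG
  [10:15] AACAG -> TTGTC
  [15:20] AGGAA -> TCCTT
  [20:23] ACG -> TGC
Concatenate: GCATTAAAAGTTGTCTCCTTTGC (length 23; written aligned with the template, i.e. 3'->5').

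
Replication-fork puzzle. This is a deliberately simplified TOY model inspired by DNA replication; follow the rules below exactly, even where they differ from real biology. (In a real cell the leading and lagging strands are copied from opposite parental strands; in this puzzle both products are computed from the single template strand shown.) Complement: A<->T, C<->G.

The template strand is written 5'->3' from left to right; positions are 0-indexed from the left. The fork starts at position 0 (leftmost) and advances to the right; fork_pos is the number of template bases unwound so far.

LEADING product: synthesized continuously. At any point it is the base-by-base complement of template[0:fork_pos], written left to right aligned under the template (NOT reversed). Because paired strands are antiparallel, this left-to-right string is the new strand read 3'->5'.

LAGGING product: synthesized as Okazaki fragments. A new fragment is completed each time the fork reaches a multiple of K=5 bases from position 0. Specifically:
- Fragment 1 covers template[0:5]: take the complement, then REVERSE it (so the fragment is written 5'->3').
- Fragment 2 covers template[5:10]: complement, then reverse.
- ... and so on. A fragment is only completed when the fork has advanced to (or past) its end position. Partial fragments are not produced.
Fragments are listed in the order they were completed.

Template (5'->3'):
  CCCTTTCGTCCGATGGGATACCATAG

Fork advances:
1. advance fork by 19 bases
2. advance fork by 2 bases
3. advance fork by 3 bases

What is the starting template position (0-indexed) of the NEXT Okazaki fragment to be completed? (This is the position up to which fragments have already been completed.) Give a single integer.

Answer: 20

Derivation:
Step 1: advance 19 -> fork_pos = 0 + 19 = 19. Reached multiple(s) of 5: 5, 10, 15 -> fragments 1-3 completed (3 total).
Step 2: advance 2 -> fork_pos = 19 + 2 = 21. Reached multiple(s) of 5: 20 -> fragment 4 completed (4 total).
Step 3: advance 3 -> fork_pos = 21 + 3 = 24. Next multiple of 5 is 25 (not reached); still 4 fragment(s).
4 fragment(s) completed, covering template[0:20] (4 x 5 = 20). The next fragment, fragment 5, covers template[20:25], so it starts at position 20.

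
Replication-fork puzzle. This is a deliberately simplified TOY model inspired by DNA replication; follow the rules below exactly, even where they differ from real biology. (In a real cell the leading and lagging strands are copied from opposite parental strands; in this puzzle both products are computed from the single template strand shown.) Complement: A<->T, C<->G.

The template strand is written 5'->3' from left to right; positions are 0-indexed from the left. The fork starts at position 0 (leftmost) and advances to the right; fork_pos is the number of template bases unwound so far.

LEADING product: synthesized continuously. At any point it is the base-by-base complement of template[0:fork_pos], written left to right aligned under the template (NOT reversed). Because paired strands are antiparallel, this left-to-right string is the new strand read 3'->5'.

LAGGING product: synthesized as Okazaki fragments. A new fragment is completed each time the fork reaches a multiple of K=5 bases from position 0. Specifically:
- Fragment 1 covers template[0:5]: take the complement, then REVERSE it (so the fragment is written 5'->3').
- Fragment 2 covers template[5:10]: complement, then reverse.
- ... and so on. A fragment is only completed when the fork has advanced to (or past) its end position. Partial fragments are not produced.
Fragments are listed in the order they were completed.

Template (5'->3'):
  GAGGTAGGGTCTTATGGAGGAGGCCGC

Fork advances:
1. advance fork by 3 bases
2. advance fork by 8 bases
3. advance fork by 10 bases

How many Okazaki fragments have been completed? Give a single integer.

Step 1: advance 3 -> fork_pos = 0 + 3 = 3. Next multiple of 5 is 5 (not reached); still 0 fragment(s).
Step 2: advance 8 -> fork_pos = 3 + 8 = 11. Reached multiple(s) of 5: 5, 10 -> fragments 1-2 completed (2 total).
Step 3: advance 10 -> fork_pos = 11 + 10 = 21. Reached multiple(s) of 5: 15, 20 -> fragments 3-4 completed (4 total).
Check: final fork_pos = 21; the multiples of 5 that are <= 21 are 5..20 -> 21 // 5 = 4 completed fragment(s).

Answer: 4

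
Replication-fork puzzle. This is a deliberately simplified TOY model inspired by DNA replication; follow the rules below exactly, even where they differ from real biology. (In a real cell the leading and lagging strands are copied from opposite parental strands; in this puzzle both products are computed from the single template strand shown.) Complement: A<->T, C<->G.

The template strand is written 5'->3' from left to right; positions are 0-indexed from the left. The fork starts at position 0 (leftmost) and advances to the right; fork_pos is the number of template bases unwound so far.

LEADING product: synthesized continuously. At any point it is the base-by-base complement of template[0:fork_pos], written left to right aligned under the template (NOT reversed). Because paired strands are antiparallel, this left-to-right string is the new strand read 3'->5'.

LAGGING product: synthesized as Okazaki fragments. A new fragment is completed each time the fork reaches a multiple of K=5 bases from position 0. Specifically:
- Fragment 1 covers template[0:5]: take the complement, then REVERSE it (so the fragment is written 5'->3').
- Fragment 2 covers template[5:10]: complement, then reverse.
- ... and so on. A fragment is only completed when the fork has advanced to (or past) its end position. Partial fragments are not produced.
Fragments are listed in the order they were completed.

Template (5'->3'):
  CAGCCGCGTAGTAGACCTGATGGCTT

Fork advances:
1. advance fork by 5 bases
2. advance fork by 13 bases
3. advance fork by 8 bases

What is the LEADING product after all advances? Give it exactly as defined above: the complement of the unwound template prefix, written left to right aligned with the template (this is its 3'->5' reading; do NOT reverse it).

Answer: GTCGGCGCATCATCTGGACTACCGAA

Derivation:
Step 1: advance 5 -> fork_pos = 0 + 5 = 5.
Step 2: advance 13 -> fork_pos = 5 + 13 = 18.
Step 3: advance 8 -> fork_pos = 18 + 8 = 26.
Unwound prefix: template[0:26] = CAGCCGCGTAGTAGACCTGATGGCTT
Complement it base by base (A<->T, C<->G), keeping left-to-right order:
  [0:5] CAGCC -> GTCGG
  [5:10] GCGTA -> CGCAT
  [10:15] GTAGA -> CATCT
  [15:20] CCTGA -> GGACT
  [20:25] TGGCT -> ACCGA
  [25:26] T -> A
Concatenate: GTCGGCGCATCATCTGGACTACCGAA (length 26; written aligned with the template, i.e. 3'->5').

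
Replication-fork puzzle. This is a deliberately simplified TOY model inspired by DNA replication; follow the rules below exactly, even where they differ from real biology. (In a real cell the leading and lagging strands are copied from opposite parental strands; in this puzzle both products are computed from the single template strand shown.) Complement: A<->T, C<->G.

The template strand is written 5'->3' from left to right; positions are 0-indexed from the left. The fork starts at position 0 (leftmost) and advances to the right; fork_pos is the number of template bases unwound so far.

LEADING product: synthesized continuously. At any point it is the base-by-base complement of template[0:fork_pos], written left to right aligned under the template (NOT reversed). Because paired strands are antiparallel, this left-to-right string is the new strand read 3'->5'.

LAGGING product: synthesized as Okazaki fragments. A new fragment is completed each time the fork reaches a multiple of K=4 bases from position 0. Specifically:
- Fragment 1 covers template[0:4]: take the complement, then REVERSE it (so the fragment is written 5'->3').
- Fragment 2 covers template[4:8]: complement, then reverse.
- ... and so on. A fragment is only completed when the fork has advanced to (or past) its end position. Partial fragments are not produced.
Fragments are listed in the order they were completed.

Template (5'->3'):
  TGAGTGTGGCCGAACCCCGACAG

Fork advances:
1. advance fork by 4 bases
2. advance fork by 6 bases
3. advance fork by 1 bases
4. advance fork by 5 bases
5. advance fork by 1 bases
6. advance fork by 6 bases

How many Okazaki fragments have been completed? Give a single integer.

Step 1: advance 4 -> fork_pos = 0 + 4 = 4. Reached multiple(s) of 4: 4 -> fragment 1 completed (1 total).
Step 2: advance 6 -> fork_pos = 4 + 6 = 10. Reached multiple(s) of 4: 8 -> fragment 2 completed (2 total).
Step 3: advance 1 -> fork_pos = 10 + 1 = 11. Next multiple of 4 is 12 (not reached); still 2 fragment(s).
Step 4: advance 5 -> fork_pos = 11 + 5 = 16. Reached multiple(s) of 4: 12, 16 -> fragments 3-4 completed (4 total).
Step 5: advance 1 -> fork_pos = 16 + 1 = 17. Next multiple of 4 is 20 (not reached); still 4 fragment(s).
Step 6: advance 6 -> fork_pos = 17 + 6 = 23. Reached multiple(s) of 4: 20 -> fragment 5 completed (5 total).
Check: final fork_pos = 23; the multiples of 4 that are <= 23 are 4..20 -> 23 // 4 = 5 completed fragment(s).

Answer: 5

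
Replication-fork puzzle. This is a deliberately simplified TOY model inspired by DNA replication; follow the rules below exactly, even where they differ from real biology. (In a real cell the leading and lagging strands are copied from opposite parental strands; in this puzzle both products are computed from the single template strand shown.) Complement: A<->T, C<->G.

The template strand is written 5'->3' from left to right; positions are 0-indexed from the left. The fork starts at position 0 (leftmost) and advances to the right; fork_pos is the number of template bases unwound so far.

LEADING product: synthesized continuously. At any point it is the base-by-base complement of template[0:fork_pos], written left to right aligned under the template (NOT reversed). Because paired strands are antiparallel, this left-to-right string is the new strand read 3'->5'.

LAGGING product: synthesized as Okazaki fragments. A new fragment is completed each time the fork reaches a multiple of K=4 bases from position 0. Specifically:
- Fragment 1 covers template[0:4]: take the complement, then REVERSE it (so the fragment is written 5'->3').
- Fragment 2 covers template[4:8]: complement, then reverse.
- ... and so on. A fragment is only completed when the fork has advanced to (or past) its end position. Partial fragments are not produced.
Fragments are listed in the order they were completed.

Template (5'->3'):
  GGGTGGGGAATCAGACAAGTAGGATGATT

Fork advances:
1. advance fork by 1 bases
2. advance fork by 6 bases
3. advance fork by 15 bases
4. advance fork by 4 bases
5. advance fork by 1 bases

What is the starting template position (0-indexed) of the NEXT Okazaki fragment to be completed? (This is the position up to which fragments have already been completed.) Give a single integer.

Step 1: advance 1 -> fork_pos = 0 + 1 = 1. Next multiple of 4 is 4 (not reached); still 0 fragment(s).
Step 2: advance 6 -> fork_pos = 1 + 6 = 7. Reached multiple(s) of 4: 4 -> fragment 1 completed (1 total).
Step 3: advance 15 -> fork_pos = 7 + 15 = 22. Reached multiple(s) of 4: 8, 12, 16, 20 -> fragments 2-5 completed (5 total).
Step 4: advance 4 -> fork_pos = 22 + 4 = 26. Reached multiple(s) of 4: 24 -> fragment 6 completed (6 total).
Step 5: advance 1 -> fork_pos = 26 + 1 = 27. Next multiple of 4 is 28 (not reached); still 6 fragment(s).
6 fragment(s) completed, covering template[0:24] (6 x 4 = 24). The next fragment, fragment 7, covers template[24:28], so it starts at position 24.

Answer: 24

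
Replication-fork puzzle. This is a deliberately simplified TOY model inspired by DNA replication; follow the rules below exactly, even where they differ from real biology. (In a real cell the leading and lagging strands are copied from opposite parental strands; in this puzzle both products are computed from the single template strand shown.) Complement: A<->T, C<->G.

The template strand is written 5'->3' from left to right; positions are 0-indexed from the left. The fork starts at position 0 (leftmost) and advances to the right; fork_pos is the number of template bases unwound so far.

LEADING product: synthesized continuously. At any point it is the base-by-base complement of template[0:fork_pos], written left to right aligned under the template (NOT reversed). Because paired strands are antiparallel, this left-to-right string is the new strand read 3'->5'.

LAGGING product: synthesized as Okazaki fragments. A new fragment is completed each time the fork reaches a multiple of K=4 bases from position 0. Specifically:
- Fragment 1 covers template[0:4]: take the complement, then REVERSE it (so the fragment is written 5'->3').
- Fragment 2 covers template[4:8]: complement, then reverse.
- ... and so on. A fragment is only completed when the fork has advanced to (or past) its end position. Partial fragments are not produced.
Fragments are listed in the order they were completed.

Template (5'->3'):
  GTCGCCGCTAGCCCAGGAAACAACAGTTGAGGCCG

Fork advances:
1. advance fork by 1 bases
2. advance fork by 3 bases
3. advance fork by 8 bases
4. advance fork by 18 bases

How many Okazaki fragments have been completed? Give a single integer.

Answer: 7

Derivation:
Step 1: advance 1 -> fork_pos = 0 + 1 = 1. Next multiple of 4 is 4 (not reached); still 0 fragment(s).
Step 2: advance 3 -> fork_pos = 1 + 3 = 4. Reached multiple(s) of 4: 4 -> fragment 1 completed (1 total).
Step 3: advance 8 -> fork_pos = 4 + 8 = 12. Reached multiple(s) of 4: 8, 12 -> fragments 2-3 completed (3 total).
Step 4: advance 18 -> fork_pos = 12 + 18 = 30. Reached multiple(s) of 4: 16, 20, 24, 28 -> fragments 4-7 completed (7 total).
Check: final fork_pos = 30; the multiples of 4 that are <= 30 are 4..28 -> 30 // 4 = 7 completed fragment(s).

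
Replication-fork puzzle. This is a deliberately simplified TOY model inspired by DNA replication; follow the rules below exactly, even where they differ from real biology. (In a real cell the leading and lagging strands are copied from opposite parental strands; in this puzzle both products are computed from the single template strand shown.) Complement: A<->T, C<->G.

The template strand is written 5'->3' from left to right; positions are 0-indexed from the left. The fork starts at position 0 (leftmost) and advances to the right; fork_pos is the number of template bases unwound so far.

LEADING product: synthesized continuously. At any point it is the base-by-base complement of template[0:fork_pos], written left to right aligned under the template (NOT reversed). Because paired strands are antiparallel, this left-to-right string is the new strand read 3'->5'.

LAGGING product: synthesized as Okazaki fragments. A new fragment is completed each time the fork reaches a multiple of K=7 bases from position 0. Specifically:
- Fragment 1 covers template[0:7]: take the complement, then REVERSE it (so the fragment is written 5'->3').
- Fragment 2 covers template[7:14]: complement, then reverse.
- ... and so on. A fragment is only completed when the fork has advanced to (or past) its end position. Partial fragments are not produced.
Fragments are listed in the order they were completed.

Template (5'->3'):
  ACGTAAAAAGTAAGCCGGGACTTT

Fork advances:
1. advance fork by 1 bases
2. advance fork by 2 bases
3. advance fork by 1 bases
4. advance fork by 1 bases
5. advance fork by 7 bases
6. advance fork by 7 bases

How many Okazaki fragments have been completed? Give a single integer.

Answer: 2

Derivation:
Step 1: advance 1 -> fork_pos = 0 + 1 = 1. Next multiple of 7 is 7 (not reached); still 0 fragment(s).
Step 2: advance 2 -> fork_pos = 1 + 2 = 3. Next multiple of 7 is 7 (not reached); still 0 fragment(s).
Step 3: advance 1 -> fork_pos = 3 + 1 = 4. Next multiple of 7 is 7 (not reached); still 0 fragment(s).
Step 4: advance 1 -> fork_pos = 4 + 1 = 5. Next multiple of 7 is 7 (not reached); still 0 fragment(s).
Step 5: advance 7 -> fork_pos = 5 + 7 = 12. Reached multiple(s) of 7: 7 -> fragment 1 completed (1 total).
Step 6: advance 7 -> fork_pos = 12 + 7 = 19. Reached multiple(s) of 7: 14 -> fragment 2 completed (2 total).
Check: final fork_pos = 19; the multiples of 7 that are <= 19 are 7..14 -> 19 // 7 = 2 completed fragment(s).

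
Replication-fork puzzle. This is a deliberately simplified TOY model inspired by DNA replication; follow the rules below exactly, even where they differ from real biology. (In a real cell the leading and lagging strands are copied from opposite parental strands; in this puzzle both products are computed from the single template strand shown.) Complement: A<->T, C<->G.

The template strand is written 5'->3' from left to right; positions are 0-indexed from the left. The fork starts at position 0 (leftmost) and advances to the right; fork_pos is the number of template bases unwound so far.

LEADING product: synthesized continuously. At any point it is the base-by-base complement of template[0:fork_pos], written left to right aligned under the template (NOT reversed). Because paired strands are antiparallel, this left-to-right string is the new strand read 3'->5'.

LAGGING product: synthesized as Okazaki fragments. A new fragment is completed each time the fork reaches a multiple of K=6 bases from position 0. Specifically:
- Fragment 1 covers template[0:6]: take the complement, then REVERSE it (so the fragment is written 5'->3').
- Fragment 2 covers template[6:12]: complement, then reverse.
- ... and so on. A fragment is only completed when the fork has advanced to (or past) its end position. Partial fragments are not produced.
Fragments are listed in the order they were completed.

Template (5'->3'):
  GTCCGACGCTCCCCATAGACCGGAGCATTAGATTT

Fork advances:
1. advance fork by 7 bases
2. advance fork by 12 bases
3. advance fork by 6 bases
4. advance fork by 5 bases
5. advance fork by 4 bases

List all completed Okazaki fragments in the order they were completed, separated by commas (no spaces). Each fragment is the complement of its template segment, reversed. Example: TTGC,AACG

Answer: TCGGAC,GGAGCG,CTATGG,TCCGGT,TAATGC

Derivation:
Step 1: advance 7 -> fork_pos = 0 + 7 = 7. Reached multiple(s) of 6: 6 -> fragment 1 completed (1 total).
Step 2: advance 12 -> fork_pos = 7 + 12 = 19. Reached multiple(s) of 6: 12, 18 -> fragments 2-3 completed (3 total).
Step 3: advance 6 -> fork_pos = 19 + 6 = 25. Reached multiple(s) of 6: 24 -> fragment 4 completed (4 total).
Step 4: advance 5 -> fork_pos = 25 + 5 = 30. Reached multiple(s) of 6: 30 -> fragment 5 completed (5 total).
Step 5: advance 4 -> fork_pos = 30 + 4 = 34. Next multiple of 6 is 36 (not reached); still 5 fragment(s).
Final fork_pos = 34, so 5 fragment(s) are complete. Build each: template segment -> complement -> reverse.
Fragment 1: template[0:6] = GTCCGA -> complement CAGGCT -> reversed TCGGAC
Fragment 2: template[6:12] = CGCTCC -> complement GCGAGG -> reversed GGAGCG
Fragment 3: template[12:18] = CCATAG -> complement GGTATC -> reversed CTATGG
Fragment 4: template[18:24] = ACCGGA -> complement TGGCCT -> reversed TCCGGT
Fragment 5: template[24:30] = GCATTA -> complement CGTAAT -> reversed TAATGC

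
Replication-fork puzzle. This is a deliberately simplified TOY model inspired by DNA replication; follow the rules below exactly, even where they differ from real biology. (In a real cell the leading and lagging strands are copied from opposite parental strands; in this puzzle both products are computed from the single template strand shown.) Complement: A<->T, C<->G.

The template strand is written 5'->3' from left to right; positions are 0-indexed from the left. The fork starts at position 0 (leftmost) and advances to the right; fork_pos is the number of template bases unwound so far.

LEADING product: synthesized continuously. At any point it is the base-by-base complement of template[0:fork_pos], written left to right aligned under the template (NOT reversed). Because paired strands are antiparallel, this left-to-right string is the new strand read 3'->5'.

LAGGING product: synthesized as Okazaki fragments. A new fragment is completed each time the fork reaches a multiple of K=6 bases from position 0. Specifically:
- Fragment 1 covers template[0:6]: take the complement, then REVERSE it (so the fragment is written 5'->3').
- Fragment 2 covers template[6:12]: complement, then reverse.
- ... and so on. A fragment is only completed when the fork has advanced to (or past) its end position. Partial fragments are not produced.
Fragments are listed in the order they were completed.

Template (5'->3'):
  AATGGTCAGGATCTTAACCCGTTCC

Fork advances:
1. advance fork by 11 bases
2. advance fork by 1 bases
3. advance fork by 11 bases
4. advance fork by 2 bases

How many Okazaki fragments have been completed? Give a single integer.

Step 1: advance 11 -> fork_pos = 0 + 11 = 11. Reached multiple(s) of 6: 6 -> fragment 1 completed (1 total).
Step 2: advance 1 -> fork_pos = 11 + 1 = 12. Reached multiple(s) of 6: 12 -> fragment 2 completed (2 total).
Step 3: advance 11 -> fork_pos = 12 + 11 = 23. Reached multiple(s) of 6: 18 -> fragment 3 completed (3 total).
Step 4: advance 2 -> fork_pos = 23 + 2 = 25. Reached multiple(s) of 6: 24 -> fragment 4 completed (4 total).
Check: final fork_pos = 25; the multiples of 6 that are <= 25 are 6..24 -> 25 // 6 = 4 completed fragment(s).

Answer: 4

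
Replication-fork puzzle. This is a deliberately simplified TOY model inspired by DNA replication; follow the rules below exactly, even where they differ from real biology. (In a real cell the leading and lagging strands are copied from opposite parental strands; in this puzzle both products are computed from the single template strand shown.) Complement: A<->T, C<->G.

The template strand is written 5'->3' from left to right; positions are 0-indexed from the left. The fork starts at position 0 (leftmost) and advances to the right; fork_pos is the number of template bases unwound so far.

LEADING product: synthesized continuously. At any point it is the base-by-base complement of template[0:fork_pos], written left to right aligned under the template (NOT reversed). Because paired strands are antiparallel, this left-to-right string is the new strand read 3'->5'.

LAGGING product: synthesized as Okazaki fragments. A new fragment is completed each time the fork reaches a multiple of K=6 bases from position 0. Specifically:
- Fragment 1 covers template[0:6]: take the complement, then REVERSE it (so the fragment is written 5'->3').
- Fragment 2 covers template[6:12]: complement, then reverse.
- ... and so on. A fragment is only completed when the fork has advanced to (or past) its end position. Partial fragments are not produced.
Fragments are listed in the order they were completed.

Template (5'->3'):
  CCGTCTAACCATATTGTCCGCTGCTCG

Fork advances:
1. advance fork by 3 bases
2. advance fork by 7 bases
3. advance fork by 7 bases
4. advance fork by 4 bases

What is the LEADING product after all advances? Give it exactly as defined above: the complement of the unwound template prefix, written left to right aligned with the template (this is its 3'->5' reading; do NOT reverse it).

Answer: GGCAGATTGGTATAACAGGCG

Derivation:
Step 1: advance 3 -> fork_pos = 0 + 3 = 3.
Step 2: advance 7 -> fork_pos = 3 + 7 = 10.
Step 3: advance 7 -> fork_pos = 10 + 7 = 17.
Step 4: advance 4 -> fork_pos = 17 + 4 = 21.
Unwound prefix: template[0:21] = CCGTCTAACCATATTGTCCGC
Complement it base by base (A<->T, C<->G), keeping left-to-right order:
  [0:5] CCGTC -> GGCAG
  [5:10] TAACC -> ATTGG
  [10:15] ATATT -> TATAA
  [15:20] GTCCG -> CAGGC
  [20:21] C -> G
Concatenate: GGCAGATTGGTATAACAGGCG (length 21; written aligned with the template, i.e. 3'->5').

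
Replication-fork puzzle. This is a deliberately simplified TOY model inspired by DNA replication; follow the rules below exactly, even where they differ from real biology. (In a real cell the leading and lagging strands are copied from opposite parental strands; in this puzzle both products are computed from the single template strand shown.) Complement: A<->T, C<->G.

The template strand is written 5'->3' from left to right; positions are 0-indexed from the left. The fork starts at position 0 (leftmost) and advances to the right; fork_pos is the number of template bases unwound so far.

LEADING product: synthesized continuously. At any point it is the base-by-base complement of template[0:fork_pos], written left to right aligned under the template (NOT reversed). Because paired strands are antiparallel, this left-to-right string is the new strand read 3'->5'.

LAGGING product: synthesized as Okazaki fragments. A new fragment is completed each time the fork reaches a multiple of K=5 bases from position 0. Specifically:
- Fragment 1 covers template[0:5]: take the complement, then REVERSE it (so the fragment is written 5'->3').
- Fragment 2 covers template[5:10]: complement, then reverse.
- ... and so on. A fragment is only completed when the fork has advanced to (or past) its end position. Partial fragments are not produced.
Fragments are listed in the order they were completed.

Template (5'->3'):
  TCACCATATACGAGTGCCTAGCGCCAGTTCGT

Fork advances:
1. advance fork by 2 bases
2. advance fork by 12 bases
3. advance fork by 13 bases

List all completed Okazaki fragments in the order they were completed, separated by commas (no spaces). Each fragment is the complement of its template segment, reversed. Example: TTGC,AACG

Step 1: advance 2 -> fork_pos = 0 + 2 = 2. Next multiple of 5 is 5 (not reached); still 0 fragment(s).
Step 2: advance 12 -> fork_pos = 2 + 12 = 14. Reached multiple(s) of 5: 5, 10 -> fragments 1-2 completed (2 total).
Step 3: advance 13 -> fork_pos = 14 + 13 = 27. Reached multiple(s) of 5: 15, 20, 25 -> fragments 3-5 completed (5 total).
Final fork_pos = 27, so 5 fragment(s) are complete. Build each: template segment -> complement -> reverse.
Fragment 1: template[0:5] = TCACC -> complement AGTGG -> reversed GGTGA
Fragment 2: template[5:10] = ATATA -> complement TATAT -> reversed TATAT
Fragment 3: template[10:15] = CGAGT -> complement GCTCA -> reversed ACTCG
Fragment 4: template[15:20] = GCCTA -> complement CGGAT -> reversed TAGGC
Fragment 5: template[20:25] = GCGCC -> complement CGCGG -> reversed GGCGC

Answer: GGTGA,TATAT,ACTCG,TAGGC,GGCGC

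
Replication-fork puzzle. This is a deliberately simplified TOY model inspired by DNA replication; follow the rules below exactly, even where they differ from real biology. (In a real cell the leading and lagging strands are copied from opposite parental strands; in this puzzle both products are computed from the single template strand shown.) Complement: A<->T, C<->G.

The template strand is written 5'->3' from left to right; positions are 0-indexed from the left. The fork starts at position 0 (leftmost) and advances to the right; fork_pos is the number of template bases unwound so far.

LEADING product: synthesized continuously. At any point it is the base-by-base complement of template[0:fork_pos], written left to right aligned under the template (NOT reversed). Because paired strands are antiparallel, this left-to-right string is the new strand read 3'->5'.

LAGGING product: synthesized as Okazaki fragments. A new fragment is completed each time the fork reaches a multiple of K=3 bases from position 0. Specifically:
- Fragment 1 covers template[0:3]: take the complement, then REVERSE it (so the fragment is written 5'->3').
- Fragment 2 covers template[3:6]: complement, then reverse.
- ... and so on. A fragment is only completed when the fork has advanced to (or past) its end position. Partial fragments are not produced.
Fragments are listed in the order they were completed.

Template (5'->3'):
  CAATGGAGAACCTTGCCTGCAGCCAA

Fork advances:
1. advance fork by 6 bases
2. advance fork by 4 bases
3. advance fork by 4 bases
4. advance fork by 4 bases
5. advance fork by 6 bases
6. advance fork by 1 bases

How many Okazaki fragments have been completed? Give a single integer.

Answer: 8

Derivation:
Step 1: advance 6 -> fork_pos = 0 + 6 = 6. Reached multiple(s) of 3: 3, 6 -> fragments 1-2 completed (2 total).
Step 2: advance 4 -> fork_pos = 6 + 4 = 10. Reached multiple(s) of 3: 9 -> fragment 3 completed (3 total).
Step 3: advance 4 -> fork_pos = 10 + 4 = 14. Reached multiple(s) of 3: 12 -> fragment 4 completed (4 total).
Step 4: advance 4 -> fork_pos = 14 + 4 = 18. Reached multiple(s) of 3: 15, 18 -> fragments 5-6 completed (6 total).
Step 5: advance 6 -> fork_pos = 18 + 6 = 24. Reached multiple(s) of 3: 21, 24 -> fragments 7-8 completed (8 total).
Step 6: advance 1 -> fork_pos = 24 + 1 = 25. Next multiple of 3 is 27 (not reached); still 8 fragment(s).
Check: final fork_pos = 25; the multiples of 3 that are <= 25 are 3..24 -> 25 // 3 = 8 completed fragment(s).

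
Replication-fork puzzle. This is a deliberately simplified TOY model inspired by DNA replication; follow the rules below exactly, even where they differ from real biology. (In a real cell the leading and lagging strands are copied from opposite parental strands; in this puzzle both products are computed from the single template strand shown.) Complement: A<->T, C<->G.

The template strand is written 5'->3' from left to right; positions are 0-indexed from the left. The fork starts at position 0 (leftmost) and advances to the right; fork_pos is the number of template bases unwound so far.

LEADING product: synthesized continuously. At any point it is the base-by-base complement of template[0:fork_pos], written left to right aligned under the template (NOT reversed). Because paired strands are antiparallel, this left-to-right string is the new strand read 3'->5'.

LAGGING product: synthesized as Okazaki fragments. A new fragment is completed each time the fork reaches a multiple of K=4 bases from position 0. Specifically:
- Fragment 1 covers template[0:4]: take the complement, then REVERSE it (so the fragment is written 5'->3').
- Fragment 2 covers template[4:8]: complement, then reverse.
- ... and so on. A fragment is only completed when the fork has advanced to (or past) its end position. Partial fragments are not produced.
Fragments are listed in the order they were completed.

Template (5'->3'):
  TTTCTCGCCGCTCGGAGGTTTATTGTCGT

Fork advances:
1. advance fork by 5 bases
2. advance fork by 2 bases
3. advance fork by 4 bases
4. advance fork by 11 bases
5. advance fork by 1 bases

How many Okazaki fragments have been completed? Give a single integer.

Step 1: advance 5 -> fork_pos = 0 + 5 = 5. Reached multiple(s) of 4: 4 -> fragment 1 completed (1 total).
Step 2: advance 2 -> fork_pos = 5 + 2 = 7. Next multiple of 4 is 8 (not reached); still 1 fragment(s).
Step 3: advance 4 -> fork_pos = 7 + 4 = 11. Reached multiple(s) of 4: 8 -> fragment 2 completed (2 total).
Step 4: advance 11 -> fork_pos = 11 + 11 = 22. Reached multiple(s) of 4: 12, 16, 20 -> fragments 3-5 completed (5 total).
Step 5: advance 1 -> fork_pos = 22 + 1 = 23. Next multiple of 4 is 24 (not reached); still 5 fragment(s).
Check: final fork_pos = 23; the multiples of 4 that are <= 23 are 4..20 -> 23 // 4 = 5 completed fragment(s).

Answer: 5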